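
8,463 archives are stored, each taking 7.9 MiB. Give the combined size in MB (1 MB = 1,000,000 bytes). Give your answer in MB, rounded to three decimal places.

Total = 8,463 × 7.9 MiB = 66857.7 MiB
= 66857.7 × 1,048,576 bytes = 70,105,379,635.2 bytes
1 MB = 1,000,000 bytes
70,105,379,635.2 / 1,000,000 = 70,105.380 MB

70,105.380 MB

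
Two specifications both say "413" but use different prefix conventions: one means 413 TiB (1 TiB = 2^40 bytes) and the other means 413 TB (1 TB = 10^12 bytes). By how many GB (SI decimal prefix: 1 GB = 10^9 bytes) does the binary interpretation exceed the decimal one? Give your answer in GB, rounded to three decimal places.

41,098.302 GB

413 TiB = 413 × 1,099,511,627,776 = 454,098,302,271,488 bytes
413 TB = 413 × 1,000,000,000,000 = 413,000,000,000,000 bytes
difference = 41,098,302,271,488 bytes
41,098,302,271,488 / 1,000,000,000 = 41,098.302 GB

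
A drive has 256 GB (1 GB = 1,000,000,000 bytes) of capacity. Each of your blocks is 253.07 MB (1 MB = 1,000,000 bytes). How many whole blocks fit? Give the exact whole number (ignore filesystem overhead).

1,011

Capacity: 256 GB = 256,000,000,000 bytes
Per item: 253.07 MB = 253,070,000 bytes
⌊256,000,000,000 / 253,070,000⌋ = 1,011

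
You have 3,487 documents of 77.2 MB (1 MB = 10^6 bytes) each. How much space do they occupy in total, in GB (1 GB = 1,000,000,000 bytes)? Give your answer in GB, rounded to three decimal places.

269.196 GB

Total = 3,487 × 77.2 MB = 269196.4 MB
= 269196.4 × 1,000,000 bytes = 269,196,400,000 bytes
1 GB = 1,000,000,000 bytes
269,196,400,000 / 1,000,000,000 = 269.196 GB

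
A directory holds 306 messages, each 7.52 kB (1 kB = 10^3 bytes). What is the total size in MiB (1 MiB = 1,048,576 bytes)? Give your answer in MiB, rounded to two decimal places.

2.19 MiB

Total = 306 × 7.52 kB = 2301.12 kB
= 2301.12 × 1,000 bytes = 2,301,120 bytes
1 MiB = 1,048,576 bytes
2,301,120 / 1,048,576 = 2.19 MiB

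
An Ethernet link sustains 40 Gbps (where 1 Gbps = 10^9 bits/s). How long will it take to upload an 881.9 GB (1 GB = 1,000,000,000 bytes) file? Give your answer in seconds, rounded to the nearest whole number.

176 seconds

881.9 GB = 881,900,000,000 bytes = 7,055,200,000,000 bits
40 Gbps = 40,000,000,000 bits/s
time = 7,055,200,000,000 / 40,000,000,000 = 176 s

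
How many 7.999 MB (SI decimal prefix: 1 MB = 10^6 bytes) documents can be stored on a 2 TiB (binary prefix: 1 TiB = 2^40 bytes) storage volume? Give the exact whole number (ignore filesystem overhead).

Capacity: 2 TiB = 2,199,023,255,552 bytes
Per item: 7.999 MB = 7,999,000 bytes
⌊2,199,023,255,552 / 7,999,000⌋ = 274,912

274,912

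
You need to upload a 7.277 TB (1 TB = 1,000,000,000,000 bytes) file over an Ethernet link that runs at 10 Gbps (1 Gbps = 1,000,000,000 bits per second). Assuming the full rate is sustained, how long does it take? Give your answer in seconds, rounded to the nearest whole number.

7.277 TB = 7,277,000,000,000 bytes = 58,216,000,000,000 bits
10 Gbps = 10,000,000,000 bits/s
time = 58,216,000,000,000 / 10,000,000,000 = 5,822 s

5,822 seconds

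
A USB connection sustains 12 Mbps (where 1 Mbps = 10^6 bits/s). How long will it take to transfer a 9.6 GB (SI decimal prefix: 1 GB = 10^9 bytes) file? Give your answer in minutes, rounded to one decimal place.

106.7 minutes

9.6 GB = 9,600,000,000 bytes = 76,800,000,000 bits
12 Mbps = 12,000,000 bits/s
time = 76,800,000,000 / 12,000,000 = 6,400.00 s
6,400.00 s / 60 = 106.7 minutes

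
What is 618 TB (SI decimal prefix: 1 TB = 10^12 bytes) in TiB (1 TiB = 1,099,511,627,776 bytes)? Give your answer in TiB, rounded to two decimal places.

618 TB × 1,000,000,000,000 bytes/TB = 618,000,000,000,000 bytes
1 TiB = 1,099,511,627,776 bytes
618,000,000,000,000 / 1,099,511,627,776 = 562.07 TiB

562.07 TiB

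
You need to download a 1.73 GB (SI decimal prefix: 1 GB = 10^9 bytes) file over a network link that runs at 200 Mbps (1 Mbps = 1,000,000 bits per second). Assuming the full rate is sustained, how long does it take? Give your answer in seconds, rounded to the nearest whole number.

1.73 GB = 1,730,000,000 bytes = 13,840,000,000 bits
200 Mbps = 200,000,000 bits/s
time = 13,840,000,000 / 200,000,000 = 69 s

69 seconds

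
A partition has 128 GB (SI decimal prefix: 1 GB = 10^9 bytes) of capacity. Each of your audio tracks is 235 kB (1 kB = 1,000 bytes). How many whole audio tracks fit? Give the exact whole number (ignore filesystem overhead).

Capacity: 128 GB = 128,000,000,000 bytes
Per item: 235 kB = 235,000 bytes
⌊128,000,000,000 / 235,000⌋ = 544,680

544,680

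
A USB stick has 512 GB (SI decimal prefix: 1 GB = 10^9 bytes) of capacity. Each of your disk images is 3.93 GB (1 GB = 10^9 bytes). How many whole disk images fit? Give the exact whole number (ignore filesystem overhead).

130

Capacity: 512 GB = 512,000,000,000 bytes
Per item: 3.93 GB = 3,930,000,000 bytes
⌊512,000,000,000 / 3,930,000,000⌋ = 130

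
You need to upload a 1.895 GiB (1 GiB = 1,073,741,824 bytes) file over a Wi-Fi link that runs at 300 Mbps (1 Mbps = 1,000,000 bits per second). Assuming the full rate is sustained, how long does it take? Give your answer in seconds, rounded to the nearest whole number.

1.895 GiB = 2,034,740,756.48 bytes = 16,277,926,051.84 bits
300 Mbps = 300,000,000 bits/s
time = 16,277,926,051.84 / 300,000,000 = 54 s

54 seconds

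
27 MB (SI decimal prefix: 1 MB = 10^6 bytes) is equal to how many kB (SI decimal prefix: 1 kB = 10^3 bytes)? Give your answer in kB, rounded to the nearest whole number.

27,000 kB

27 MB = 27 × 10^6 bytes = 27,000,000 bytes
1 kB = 1,000 bytes
27,000,000 / 1,000 = 27,000 kB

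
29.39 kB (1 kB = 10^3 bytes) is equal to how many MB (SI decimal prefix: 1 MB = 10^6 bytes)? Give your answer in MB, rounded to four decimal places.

0.0294 MB

29.39 kB = 29.39 × 10^3 bytes = 29,390 bytes
1 MB = 1,000,000 bytes
29,390 / 1,000,000 = 0.0294 MB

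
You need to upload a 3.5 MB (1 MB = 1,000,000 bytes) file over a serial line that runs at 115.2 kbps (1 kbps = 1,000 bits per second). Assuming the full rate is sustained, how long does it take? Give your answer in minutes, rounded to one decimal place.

3.5 MB = 3,500,000 bytes = 28,000,000 bits
115.2 kbps = 115,200 bits/s
time = 28,000,000 / 115,200 = 243.06 s
243.06 s / 60 = 4.1 minutes

4.1 minutes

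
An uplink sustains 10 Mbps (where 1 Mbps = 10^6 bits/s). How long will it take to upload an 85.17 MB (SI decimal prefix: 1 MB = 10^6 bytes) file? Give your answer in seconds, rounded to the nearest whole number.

85.17 MB = 85,170,000 bytes = 681,360,000 bits
10 Mbps = 10,000,000 bits/s
time = 681,360,000 / 10,000,000 = 68 s

68 seconds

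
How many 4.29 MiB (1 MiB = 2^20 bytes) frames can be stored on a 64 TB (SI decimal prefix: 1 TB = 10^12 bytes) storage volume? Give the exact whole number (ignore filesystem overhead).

Capacity: 64 TB = 64,000,000,000,000 bytes
Per item: 4.29 MiB = 4,498,391.04 bytes
⌊64,000,000,000,000 / 4,498,391.04⌋ = 14,227,309

14,227,309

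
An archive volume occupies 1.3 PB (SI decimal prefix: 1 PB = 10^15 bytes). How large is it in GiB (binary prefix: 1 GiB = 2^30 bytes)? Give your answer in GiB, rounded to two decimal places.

1,210,719.35 GiB

1.3 PB = 1.3 × 10^15 bytes = 1,300,000,000,000,000 bytes
1 GiB = 1,073,741,824 bytes
1,300,000,000,000,000 / 1,073,741,824 = 1,210,719.35 GiB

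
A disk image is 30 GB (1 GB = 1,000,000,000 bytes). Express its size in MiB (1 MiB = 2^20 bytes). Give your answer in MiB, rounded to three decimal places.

30 GB = 30 × 10^9 bytes = 30,000,000,000 bytes
1 MiB = 1,048,576 bytes
30,000,000,000 / 1,048,576 = 28,610.229 MiB

28,610.229 MiB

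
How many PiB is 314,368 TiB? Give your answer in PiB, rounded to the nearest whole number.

307 PiB

314,368 TiB × 1,099,511,627,776 bytes/TiB = 345,651,271,400,685,568 bytes
1 PiB = 1,125,899,906,842,624 bytes
345,651,271,400,685,568 / 1,125,899,906,842,624 = 307 PiB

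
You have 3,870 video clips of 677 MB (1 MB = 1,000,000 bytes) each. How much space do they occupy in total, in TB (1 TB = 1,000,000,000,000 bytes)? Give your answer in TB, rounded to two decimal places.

2.62 TB

Total = 3,870 × 677 MB = 2,619,990 MB
= 2,619,990 × 1,000,000 bytes = 2,619,990,000,000 bytes
1 TB = 1,000,000,000,000 bytes
2,619,990,000,000 / 1,000,000,000,000 = 2.62 TB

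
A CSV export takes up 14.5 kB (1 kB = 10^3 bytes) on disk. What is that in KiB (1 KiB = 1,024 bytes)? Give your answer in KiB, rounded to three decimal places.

14.5 kB × 1,000 bytes/kB = 14,500 bytes
1 KiB = 2^10 bytes = 1,024 bytes
14,500 / 1,024 = 14.160 KiB

14.160 KiB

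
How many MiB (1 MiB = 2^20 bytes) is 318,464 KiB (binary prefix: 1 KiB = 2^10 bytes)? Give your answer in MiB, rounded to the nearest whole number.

318,464 KiB = 318,464 × 2^10 bytes = 326,107,136 bytes
1 MiB = 1,048,576 bytes
326,107,136 / 1,048,576 = 311 MiB

311 MiB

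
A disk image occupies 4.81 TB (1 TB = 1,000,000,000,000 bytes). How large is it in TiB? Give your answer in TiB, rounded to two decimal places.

4.37 TiB

4.81 TB × 1,000,000,000,000 bytes/TB = 4,810,000,000,000 bytes
1 TiB = 1,099,511,627,776 bytes
4,810,000,000,000 / 1,099,511,627,776 = 4.37 TiB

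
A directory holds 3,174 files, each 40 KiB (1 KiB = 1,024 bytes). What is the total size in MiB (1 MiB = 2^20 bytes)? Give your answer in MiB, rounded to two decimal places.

123.98 MiB

Total = 3,174 × 40 KiB = 126,960 KiB
= 126,960 × 1,024 bytes = 130,007,040 bytes
1 MiB = 1,048,576 bytes
130,007,040 / 1,048,576 = 123.98 MiB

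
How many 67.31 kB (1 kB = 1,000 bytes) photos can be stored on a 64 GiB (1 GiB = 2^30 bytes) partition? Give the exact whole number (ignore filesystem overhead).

1,020,940

Capacity: 64 GiB = 68,719,476,736 bytes
Per item: 67.31 kB = 67,310 bytes
⌊68,719,476,736 / 67,310⌋ = 1,020,940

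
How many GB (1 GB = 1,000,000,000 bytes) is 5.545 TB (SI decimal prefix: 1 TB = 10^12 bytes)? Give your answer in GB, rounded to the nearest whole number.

5.545 TB × 1,000,000,000,000 bytes/TB = 5,545,000,000,000 bytes
1 GB = 10^9 bytes = 1,000,000,000 bytes
5,545,000,000,000 / 1,000,000,000 = 5,545 GB

5,545 GB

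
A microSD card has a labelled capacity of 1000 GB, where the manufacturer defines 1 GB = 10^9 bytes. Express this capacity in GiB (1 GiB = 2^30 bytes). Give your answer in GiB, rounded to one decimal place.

1000 GB = 1000 × 10^9 bytes = 1,000,000,000,000 bytes
1 GiB = 1,073,741,824 bytes
1,000,000,000,000 / 1,073,741,824 = 931.3 GiB

931.3 GiB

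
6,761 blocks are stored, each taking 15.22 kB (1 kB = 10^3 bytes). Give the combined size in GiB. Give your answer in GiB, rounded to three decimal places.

Total = 6,761 × 15.22 kB = 102902.42 kB
= 102902.42 × 1,000 bytes = 102,902,420 bytes
1 GiB = 1,073,741,824 bytes
102,902,420 / 1,073,741,824 = 0.096 GiB

0.096 GiB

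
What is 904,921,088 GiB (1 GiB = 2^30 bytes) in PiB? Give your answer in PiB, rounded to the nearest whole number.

904,921,088 GiB = 904,921,088 × 2^30 bytes = 971,651,619,605,184,512 bytes
1 PiB = 1,125,899,906,842,624 bytes
971,651,619,605,184,512 / 1,125,899,906,842,624 = 863 PiB

863 PiB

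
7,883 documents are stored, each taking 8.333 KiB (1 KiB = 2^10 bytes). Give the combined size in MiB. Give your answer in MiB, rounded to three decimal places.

64.149 MiB

Total = 7,883 × 8.333 KiB = 65689.039 KiB
= 65689.039 × 1,024 bytes = 67,265,575.936 bytes
1 MiB = 1,048,576 bytes
67,265,575.936 / 1,048,576 = 64.149 MiB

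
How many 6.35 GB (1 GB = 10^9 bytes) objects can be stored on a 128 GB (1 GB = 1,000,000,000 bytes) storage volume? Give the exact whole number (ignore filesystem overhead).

20

Capacity: 128 GB = 128,000,000,000 bytes
Per item: 6.35 GB = 6,350,000,000 bytes
⌊128,000,000,000 / 6,350,000,000⌋ = 20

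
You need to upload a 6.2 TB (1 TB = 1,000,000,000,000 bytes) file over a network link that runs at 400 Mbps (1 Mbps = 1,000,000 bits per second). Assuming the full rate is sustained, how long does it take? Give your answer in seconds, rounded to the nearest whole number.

124,000 seconds

6.2 TB = 6,200,000,000,000 bytes = 49,600,000,000,000 bits
400 Mbps = 400,000,000 bits/s
time = 49,600,000,000,000 / 400,000,000 = 124,000 s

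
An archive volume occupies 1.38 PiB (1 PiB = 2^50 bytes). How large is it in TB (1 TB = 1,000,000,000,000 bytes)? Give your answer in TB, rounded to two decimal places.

1,553.74 TB

1.38 PiB × 1,125,899,906,842,624 bytes/PiB = 1,553,741,871,442,821.12 bytes
1 TB = 10^12 bytes = 1,000,000,000,000 bytes
1,553,741,871,442,821.12 / 1,000,000,000,000 = 1,553.74 TB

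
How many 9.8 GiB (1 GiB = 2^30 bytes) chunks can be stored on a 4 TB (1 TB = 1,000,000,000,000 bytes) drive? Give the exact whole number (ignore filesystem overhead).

Capacity: 4 TB = 4,000,000,000,000 bytes
Per item: 9.8 GiB = 10,522,669,875.2 bytes
⌊4,000,000,000,000 / 10,522,669,875.2⌋ = 380

380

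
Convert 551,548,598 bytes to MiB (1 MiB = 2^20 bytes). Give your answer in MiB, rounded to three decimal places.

525.998 MiB

551,548,598 bytes given.
1 MiB = 1,048,576 bytes
551,548,598 / 1,048,576 = 525.998 MiB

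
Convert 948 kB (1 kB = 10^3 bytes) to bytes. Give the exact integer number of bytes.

948 × 1,000 = 948,000 bytes  (1 kB = 10^3 bytes)

948,000 bytes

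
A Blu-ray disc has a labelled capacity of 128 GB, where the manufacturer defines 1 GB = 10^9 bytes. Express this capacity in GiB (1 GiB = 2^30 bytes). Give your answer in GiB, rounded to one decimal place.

128 GB = 128 × 10^9 bytes = 128,000,000,000 bytes
1 GiB = 1,073,741,824 bytes
128,000,000,000 / 1,073,741,824 = 119.2 GiB

119.2 GiB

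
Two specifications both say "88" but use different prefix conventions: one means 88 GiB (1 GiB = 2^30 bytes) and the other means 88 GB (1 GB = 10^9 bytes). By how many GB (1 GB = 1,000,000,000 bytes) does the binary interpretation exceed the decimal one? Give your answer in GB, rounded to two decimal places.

88 GiB = 88 × 1,073,741,824 = 94,489,280,512 bytes
88 GB = 88 × 1,000,000,000 = 88,000,000,000 bytes
difference = 6,489,280,512 bytes
6,489,280,512 / 1,000,000,000 = 6.49 GB

6.49 GB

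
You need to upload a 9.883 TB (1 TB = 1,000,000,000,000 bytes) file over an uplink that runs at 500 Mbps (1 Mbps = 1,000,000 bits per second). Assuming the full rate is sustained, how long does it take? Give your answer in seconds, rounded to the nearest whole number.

158,128 seconds

9.883 TB = 9,883,000,000,000 bytes = 79,064,000,000,000 bits
500 Mbps = 500,000,000 bits/s
time = 79,064,000,000,000 / 500,000,000 = 158,128 s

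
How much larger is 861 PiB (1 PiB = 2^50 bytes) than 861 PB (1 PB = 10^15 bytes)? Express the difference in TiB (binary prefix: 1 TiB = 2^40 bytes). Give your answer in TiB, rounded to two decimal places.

861 PiB = 861 × 1,125,899,906,842,624 = 969,399,819,791,499,264 bytes
861 PB = 861 × 1,000,000,000,000,000 = 861,000,000,000,000,000 bytes
difference = 108,399,819,791,499,264 bytes
108,399,819,791,499,264 / 1,099,511,627,776 = 98,589.06 TiB

98,589.06 TiB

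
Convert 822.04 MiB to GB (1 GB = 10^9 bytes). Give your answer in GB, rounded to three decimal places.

822.04 MiB × 1,048,576 bytes/MiB = 861,971,415.04 bytes
1 GB = 1,000,000,000 bytes
861,971,415.04 / 1,000,000,000 = 0.862 GB

0.862 GB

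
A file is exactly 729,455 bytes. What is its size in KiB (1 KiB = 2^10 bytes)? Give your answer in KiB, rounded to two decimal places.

712.36 KiB

729,455 bytes given.
1 KiB = 1,024 bytes
729,455 / 1,024 = 712.36 KiB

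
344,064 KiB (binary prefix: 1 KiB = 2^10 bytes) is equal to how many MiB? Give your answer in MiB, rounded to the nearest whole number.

344,064 KiB × 1,024 bytes/KiB = 352,321,536 bytes
1 MiB = 1,048,576 bytes
352,321,536 / 1,048,576 = 336 MiB

336 MiB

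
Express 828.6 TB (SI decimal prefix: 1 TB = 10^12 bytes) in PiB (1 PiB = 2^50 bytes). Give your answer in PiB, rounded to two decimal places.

0.74 PiB

828.6 TB × 1,000,000,000,000 bytes/TB = 828,600,000,000,000 bytes
1 PiB = 2^50 bytes = 1,125,899,906,842,624 bytes
828,600,000,000,000 / 1,125,899,906,842,624 = 0.74 PiB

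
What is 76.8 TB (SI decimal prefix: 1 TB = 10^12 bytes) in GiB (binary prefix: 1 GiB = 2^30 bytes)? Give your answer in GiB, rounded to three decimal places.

76.8 TB × 1,000,000,000,000 bytes/TB = 76,800,000,000,000 bytes
1 GiB = 2^30 bytes = 1,073,741,824 bytes
76,800,000,000,000 / 1,073,741,824 = 71,525.574 GiB

71,525.574 GiB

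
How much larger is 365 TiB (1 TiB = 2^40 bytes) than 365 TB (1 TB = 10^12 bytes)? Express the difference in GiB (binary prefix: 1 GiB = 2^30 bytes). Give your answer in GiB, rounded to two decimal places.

365 TiB = 365 × 1,099,511,627,776 = 401,321,744,138,240 bytes
365 TB = 365 × 1,000,000,000,000 = 365,000,000,000,000 bytes
difference = 36,321,744,138,240 bytes
36,321,744,138,240 / 1,073,741,824 = 33,827.26 GiB

33,827.26 GiB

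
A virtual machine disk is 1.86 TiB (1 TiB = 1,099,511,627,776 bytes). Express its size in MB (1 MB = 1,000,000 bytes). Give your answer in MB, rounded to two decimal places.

1.86 TiB = 1.86 × 2^40 bytes = 2,045,091,627,663.36 bytes
1 MB = 1,000,000 bytes
2,045,091,627,663.36 / 1,000,000 = 2,045,091.63 MB

2,045,091.63 MB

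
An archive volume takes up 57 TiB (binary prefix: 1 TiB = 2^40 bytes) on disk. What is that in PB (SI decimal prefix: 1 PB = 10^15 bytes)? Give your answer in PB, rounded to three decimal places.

57 TiB = 57 × 2^40 bytes = 62,672,162,783,232 bytes
1 PB = 10^15 bytes = 1,000,000,000,000,000 bytes
62,672,162,783,232 / 1,000,000,000,000,000 = 0.063 PB

0.063 PB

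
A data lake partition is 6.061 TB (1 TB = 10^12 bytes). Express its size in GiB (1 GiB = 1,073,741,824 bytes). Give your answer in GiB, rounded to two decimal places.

6.061 TB = 6.061 × 10^12 bytes = 6,061,000,000,000 bytes
1 GiB = 2^30 bytes = 1,073,741,824 bytes
6,061,000,000,000 / 1,073,741,824 = 5,644.75 GiB

5,644.75 GiB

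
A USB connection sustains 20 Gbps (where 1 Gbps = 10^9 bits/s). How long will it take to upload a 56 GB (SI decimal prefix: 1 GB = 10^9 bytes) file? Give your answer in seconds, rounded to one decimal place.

22.4 seconds

56 GB = 56,000,000,000 bytes = 448,000,000,000 bits
20 Gbps = 20,000,000,000 bits/s
time = 448,000,000,000 / 20,000,000,000 = 22.4 s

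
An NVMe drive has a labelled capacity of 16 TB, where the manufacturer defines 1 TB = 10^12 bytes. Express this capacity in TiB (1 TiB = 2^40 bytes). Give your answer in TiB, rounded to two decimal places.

16 TB = 16 × 10^12 bytes = 16,000,000,000,000 bytes
1 TiB = 1,099,511,627,776 bytes
16,000,000,000,000 / 1,099,511,627,776 = 14.55 TiB

14.55 TiB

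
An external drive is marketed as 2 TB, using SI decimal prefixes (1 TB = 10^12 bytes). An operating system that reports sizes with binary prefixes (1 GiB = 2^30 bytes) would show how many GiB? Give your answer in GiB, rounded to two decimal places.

1,862.65 GiB

2 TB × 1,000,000,000,000 bytes/TB = 2,000,000,000,000 bytes
1 GiB = 1,073,741,824 bytes
2,000,000,000,000 / 1,073,741,824 = 1,862.65 GiB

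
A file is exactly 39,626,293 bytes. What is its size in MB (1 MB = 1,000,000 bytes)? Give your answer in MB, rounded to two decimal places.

39.63 MB

39,626,293 bytes given.
1 MB = 1,000,000 bytes
39,626,293 / 1,000,000 = 39.63 MB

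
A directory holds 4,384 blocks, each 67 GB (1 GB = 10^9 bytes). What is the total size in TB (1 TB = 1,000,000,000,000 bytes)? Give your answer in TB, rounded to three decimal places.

293.728 TB

Total = 4,384 × 67 GB = 293,728 GB
= 293,728 × 1,000,000,000 bytes = 293,728,000,000,000 bytes
1 TB = 1,000,000,000,000 bytes
293,728,000,000,000 / 1,000,000,000,000 = 293.728 TB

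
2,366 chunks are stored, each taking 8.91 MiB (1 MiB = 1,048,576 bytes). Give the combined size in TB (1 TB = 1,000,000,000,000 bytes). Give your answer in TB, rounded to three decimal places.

Total = 2,366 × 8.91 MiB = 21081.06 MiB
= 21081.06 × 1,048,576 bytes = 22,105,093,570.56 bytes
1 TB = 1,000,000,000,000 bytes
22,105,093,570.56 / 1,000,000,000,000 = 0.022 TB

0.022 TB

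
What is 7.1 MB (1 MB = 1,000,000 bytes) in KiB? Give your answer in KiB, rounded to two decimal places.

7.1 MB = 7.1 × 10^6 bytes = 7,100,000 bytes
1 KiB = 2^10 bytes = 1,024 bytes
7,100,000 / 1,024 = 6,933.59 KiB

6,933.59 KiB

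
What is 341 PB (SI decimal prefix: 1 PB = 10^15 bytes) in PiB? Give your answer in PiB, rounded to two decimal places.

302.87 PiB

341 PB = 341 × 10^15 bytes = 341,000,000,000,000,000 bytes
1 PiB = 2^50 bytes = 1,125,899,906,842,624 bytes
341,000,000,000,000,000 / 1,125,899,906,842,624 = 302.87 PiB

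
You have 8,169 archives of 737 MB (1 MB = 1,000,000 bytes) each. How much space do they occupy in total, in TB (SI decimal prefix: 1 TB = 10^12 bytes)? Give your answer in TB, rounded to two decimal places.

6.02 TB

Total = 8,169 × 737 MB = 6,020,553 MB
= 6,020,553 × 1,000,000 bytes = 6,020,553,000,000 bytes
1 TB = 1,000,000,000,000 bytes
6,020,553,000,000 / 1,000,000,000,000 = 6.02 TB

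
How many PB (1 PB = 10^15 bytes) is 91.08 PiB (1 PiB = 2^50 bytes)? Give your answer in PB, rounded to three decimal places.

102.547 PB

91.08 PiB = 91.08 × 2^50 bytes = 102,546,963,515,226,193.92 bytes
1 PB = 10^15 bytes = 1,000,000,000,000,000 bytes
102,546,963,515,226,193.92 / 1,000,000,000,000,000 = 102.547 PB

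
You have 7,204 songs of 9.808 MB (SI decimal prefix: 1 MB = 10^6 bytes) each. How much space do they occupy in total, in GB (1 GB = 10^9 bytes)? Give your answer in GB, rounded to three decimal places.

70.657 GB

Total = 7,204 × 9.808 MB = 70656.832 MB
= 70656.832 × 1,000,000 bytes = 70,656,832,000 bytes
1 GB = 1,000,000,000 bytes
70,656,832,000 / 1,000,000,000 = 70.657 GB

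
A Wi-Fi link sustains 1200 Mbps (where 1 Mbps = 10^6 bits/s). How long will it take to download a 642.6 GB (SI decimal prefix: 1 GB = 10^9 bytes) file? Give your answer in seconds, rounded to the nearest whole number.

642.6 GB = 642,600,000,000 bytes = 5,140,800,000,000 bits
1200 Mbps = 1,200,000,000 bits/s
time = 5,140,800,000,000 / 1,200,000,000 = 4,284 s

4,284 seconds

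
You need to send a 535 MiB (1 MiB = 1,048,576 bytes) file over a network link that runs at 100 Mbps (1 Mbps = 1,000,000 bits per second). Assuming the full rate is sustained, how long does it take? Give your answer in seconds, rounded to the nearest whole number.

535 MiB = 560,988,160 bytes = 4,487,905,280 bits
100 Mbps = 100,000,000 bits/s
time = 4,487,905,280 / 100,000,000 = 45 s

45 seconds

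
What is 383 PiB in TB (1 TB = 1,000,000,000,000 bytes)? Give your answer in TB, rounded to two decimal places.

383 PiB = 383 × 2^50 bytes = 431,219,664,320,724,992 bytes
1 TB = 1,000,000,000,000 bytes
431,219,664,320,724,992 / 1,000,000,000,000 = 431,219.66 TB

431,219.66 TB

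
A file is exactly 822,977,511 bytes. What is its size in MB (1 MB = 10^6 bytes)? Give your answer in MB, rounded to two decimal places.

822,977,511 bytes given.
1 MB = 1,000,000 bytes
822,977,511 / 1,000,000 = 822.98 MB

822.98 MB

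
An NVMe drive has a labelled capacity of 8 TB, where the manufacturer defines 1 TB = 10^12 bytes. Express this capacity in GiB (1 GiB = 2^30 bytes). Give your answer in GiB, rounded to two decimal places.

8 TB = 8 × 10^12 bytes = 8,000,000,000,000 bytes
1 GiB = 1,073,741,824 bytes
8,000,000,000,000 / 1,073,741,824 = 7,450.58 GiB

7,450.58 GiB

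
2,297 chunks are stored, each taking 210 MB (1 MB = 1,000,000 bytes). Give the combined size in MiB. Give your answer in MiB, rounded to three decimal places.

460,023.880 MiB

Total = 2,297 × 210 MB = 482,370 MB
= 482,370 × 1,000,000 bytes = 482,370,000,000 bytes
1 MiB = 1,048,576 bytes
482,370,000,000 / 1,048,576 = 460,023.880 MiB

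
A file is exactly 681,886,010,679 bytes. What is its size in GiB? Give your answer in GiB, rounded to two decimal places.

635.06 GiB

681,886,010,679 bytes given.
1 GiB = 1,073,741,824 bytes
681,886,010,679 / 1,073,741,824 = 635.06 GiB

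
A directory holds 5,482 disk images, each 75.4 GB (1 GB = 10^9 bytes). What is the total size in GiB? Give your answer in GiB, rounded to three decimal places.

384,955.481 GiB

Total = 5,482 × 75.4 GB = 413342.8 GB
= 413342.8 × 1,000,000,000 bytes = 413,342,800,000,000 bytes
1 GiB = 1,073,741,824 bytes
413,342,800,000,000 / 1,073,741,824 = 384,955.481 GiB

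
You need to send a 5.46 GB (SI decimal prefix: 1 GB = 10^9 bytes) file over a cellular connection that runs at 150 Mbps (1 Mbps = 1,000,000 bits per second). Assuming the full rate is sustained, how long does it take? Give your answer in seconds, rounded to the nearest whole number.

291 seconds

5.46 GB = 5,460,000,000 bytes = 43,680,000,000 bits
150 Mbps = 150,000,000 bits/s
time = 43,680,000,000 / 150,000,000 = 291 s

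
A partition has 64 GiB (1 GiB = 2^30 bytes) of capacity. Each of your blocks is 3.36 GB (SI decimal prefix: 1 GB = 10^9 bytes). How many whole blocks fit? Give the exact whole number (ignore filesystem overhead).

20

Capacity: 64 GiB = 68,719,476,736 bytes
Per item: 3.36 GB = 3,360,000,000 bytes
⌊68,719,476,736 / 3,360,000,000⌋ = 20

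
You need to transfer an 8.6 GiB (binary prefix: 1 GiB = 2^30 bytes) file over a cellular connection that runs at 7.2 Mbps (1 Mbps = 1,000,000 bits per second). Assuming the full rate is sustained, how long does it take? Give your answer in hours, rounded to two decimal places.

2.85 hours

8.6 GiB = 9,234,179,686.4 bytes = 73,873,437,491.2 bits
7.2 Mbps = 7,200,000 bits/s
time = 73,873,437,491.2 / 7,200,000 = 10,260.1997 s
10,260.1997 s / 3600 = 2.85 hours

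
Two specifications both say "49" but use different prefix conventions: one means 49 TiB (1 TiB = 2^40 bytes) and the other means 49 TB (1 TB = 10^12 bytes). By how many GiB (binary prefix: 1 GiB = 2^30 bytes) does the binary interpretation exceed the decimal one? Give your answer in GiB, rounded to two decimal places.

49 TiB = 49 × 1,099,511,627,776 = 53,876,069,761,024 bytes
49 TB = 49 × 1,000,000,000,000 = 49,000,000,000,000 bytes
difference = 4,876,069,761,024 bytes
4,876,069,761,024 / 1,073,741,824 = 4,541.19 GiB

4,541.19 GiB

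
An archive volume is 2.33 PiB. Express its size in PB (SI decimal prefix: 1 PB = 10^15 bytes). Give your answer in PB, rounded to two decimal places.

2.62 PB

2.33 PiB × 1,125,899,906,842,624 bytes/PiB = 2,623,346,782,943,313.92 bytes
1 PB = 1,000,000,000,000,000 bytes
2,623,346,782,943,313.92 / 1,000,000,000,000,000 = 2.62 PB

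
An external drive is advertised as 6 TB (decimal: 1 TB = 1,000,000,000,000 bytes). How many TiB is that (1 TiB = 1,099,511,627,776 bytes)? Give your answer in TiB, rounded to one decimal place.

6 TB × 1,000,000,000,000 bytes/TB = 6,000,000,000,000 bytes
1 TiB = 1,099,511,627,776 bytes
6,000,000,000,000 / 1,099,511,627,776 = 5.5 TiB

5.5 TiB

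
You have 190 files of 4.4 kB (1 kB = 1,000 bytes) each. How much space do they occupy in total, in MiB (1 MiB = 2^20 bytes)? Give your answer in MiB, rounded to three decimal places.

Total = 190 × 4.4 kB = 836 kB
= 836 × 1,000 bytes = 836,000 bytes
1 MiB = 1,048,576 bytes
836,000 / 1,048,576 = 0.797 MiB

0.797 MiB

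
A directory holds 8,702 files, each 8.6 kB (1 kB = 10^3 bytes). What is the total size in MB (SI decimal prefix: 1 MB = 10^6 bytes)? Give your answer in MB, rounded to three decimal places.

74.837 MB

Total = 8,702 × 8.6 kB = 74837.2 kB
= 74837.2 × 1,000 bytes = 74,837,200 bytes
1 MB = 1,000,000 bytes
74,837,200 / 1,000,000 = 74.837 MB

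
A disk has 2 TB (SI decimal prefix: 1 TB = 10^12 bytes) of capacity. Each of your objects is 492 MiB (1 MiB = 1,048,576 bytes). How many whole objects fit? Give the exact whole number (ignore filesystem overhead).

3,876

Capacity: 2 TB = 2,000,000,000,000 bytes
Per item: 492 MiB = 515,899,392 bytes
⌊2,000,000,000,000 / 515,899,392⌋ = 3,876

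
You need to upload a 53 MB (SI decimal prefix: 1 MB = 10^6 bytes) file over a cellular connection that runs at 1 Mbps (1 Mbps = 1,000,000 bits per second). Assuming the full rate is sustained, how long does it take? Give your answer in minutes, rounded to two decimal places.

53 MB = 53,000,000 bytes = 424,000,000 bits
1 Mbps = 1,000,000 bits/s
time = 424,000,000 / 1,000,000 = 424.000 s
424.000 s / 60 = 7.07 minutes

7.07 minutes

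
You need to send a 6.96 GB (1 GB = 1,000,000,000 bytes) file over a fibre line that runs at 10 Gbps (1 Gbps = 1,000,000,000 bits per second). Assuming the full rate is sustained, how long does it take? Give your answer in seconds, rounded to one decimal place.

5.6 seconds

6.96 GB = 6,960,000,000 bytes = 55,680,000,000 bits
10 Gbps = 10,000,000,000 bits/s
time = 55,680,000,000 / 10,000,000,000 = 5.6 s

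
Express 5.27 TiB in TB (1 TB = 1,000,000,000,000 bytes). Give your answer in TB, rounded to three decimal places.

5.794 TB

5.27 TiB = 5.27 × 2^40 bytes = 5,794,426,278,379.52 bytes
1 TB = 1,000,000,000,000 bytes
5,794,426,278,379.52 / 1,000,000,000,000 = 5.794 TB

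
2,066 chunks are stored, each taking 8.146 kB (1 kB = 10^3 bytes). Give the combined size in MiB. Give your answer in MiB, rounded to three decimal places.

16.050 MiB

Total = 2,066 × 8.146 kB = 16829.636 kB
= 16829.636 × 1,000 bytes = 16,829,636 bytes
1 MiB = 1,048,576 bytes
16,829,636 / 1,048,576 = 16.050 MiB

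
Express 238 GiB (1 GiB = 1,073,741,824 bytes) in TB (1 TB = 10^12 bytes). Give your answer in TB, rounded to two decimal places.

238 GiB = 238 × 2^30 bytes = 255,550,554,112 bytes
1 TB = 1,000,000,000,000 bytes
255,550,554,112 / 1,000,000,000,000 = 0.26 TB

0.26 TB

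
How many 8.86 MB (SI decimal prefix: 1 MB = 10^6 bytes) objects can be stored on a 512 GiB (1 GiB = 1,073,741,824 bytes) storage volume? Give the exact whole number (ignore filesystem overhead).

62,049

Capacity: 512 GiB = 549,755,813,888 bytes
Per item: 8.86 MB = 8,860,000 bytes
⌊549,755,813,888 / 8,860,000⌋ = 62,049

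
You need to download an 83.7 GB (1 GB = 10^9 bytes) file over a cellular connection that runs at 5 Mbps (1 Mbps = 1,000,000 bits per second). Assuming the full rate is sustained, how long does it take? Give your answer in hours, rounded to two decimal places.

37.20 hours

83.7 GB = 83,700,000,000 bytes = 669,600,000,000 bits
5 Mbps = 5,000,000 bits/s
time = 669,600,000,000 / 5,000,000 = 133,920.0000 s
133,920.0000 s / 3600 = 37.20 hours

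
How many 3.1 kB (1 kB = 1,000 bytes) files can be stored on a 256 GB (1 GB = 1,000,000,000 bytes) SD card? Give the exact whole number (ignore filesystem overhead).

Capacity: 256 GB = 256,000,000,000 bytes
Per item: 3.1 kB = 3,100 bytes
⌊256,000,000,000 / 3,100⌋ = 82,580,645

82,580,645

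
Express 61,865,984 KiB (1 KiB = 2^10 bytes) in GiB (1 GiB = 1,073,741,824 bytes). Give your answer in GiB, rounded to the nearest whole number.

59 GiB

61,865,984 KiB × 1,024 bytes/KiB = 63,350,767,616 bytes
1 GiB = 1,073,741,824 bytes
63,350,767,616 / 1,073,741,824 = 59 GiB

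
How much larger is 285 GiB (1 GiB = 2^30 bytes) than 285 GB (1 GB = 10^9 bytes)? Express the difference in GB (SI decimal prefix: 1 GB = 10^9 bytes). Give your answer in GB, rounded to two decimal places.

21.02 GB

285 GiB = 285 × 1,073,741,824 = 306,016,419,840 bytes
285 GB = 285 × 1,000,000,000 = 285,000,000,000 bytes
difference = 21,016,419,840 bytes
21,016,419,840 / 1,000,000,000 = 21.02 GB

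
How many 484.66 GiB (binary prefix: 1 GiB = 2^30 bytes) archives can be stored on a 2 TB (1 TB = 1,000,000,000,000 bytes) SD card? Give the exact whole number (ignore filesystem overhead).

Capacity: 2 TB = 2,000,000,000,000 bytes
Per item: 484.66 GiB = 520,399,712,419.84 bytes
⌊2,000,000,000,000 / 520,399,712,419.84⌋ = 3

3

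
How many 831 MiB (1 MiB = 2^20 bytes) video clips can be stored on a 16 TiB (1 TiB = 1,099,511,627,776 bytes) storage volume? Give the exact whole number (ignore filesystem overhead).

20,189

Capacity: 16 TiB = 17,592,186,044,416 bytes
Per item: 831 MiB = 871,366,656 bytes
⌊17,592,186,044,416 / 871,366,656⌋ = 20,189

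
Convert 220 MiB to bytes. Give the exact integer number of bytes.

230,686,720 bytes

220 × 1,048,576 = 230,686,720 bytes  (1 MiB = 2^20 bytes)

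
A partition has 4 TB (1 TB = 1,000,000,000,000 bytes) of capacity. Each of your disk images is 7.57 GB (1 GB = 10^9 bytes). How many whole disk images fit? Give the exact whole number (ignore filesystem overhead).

Capacity: 4 TB = 4,000,000,000,000 bytes
Per item: 7.57 GB = 7,570,000,000 bytes
⌊4,000,000,000,000 / 7,570,000,000⌋ = 528

528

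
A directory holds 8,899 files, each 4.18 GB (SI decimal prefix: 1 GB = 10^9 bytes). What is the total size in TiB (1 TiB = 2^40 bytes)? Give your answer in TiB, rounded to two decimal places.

Total = 8,899 × 4.18 GB = 37197.82 GB
= 37197.82 × 1,000,000,000 bytes = 37,197,820,000,000 bytes
1 TiB = 1,099,511,627,776 bytes
37,197,820,000,000 / 1,099,511,627,776 = 33.83 TiB

33.83 TiB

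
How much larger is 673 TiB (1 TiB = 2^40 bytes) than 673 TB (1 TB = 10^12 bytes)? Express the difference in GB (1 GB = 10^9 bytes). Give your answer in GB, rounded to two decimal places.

673 TiB = 673 × 1,099,511,627,776 = 739,971,325,493,248 bytes
673 TB = 673 × 1,000,000,000,000 = 673,000,000,000,000 bytes
difference = 66,971,325,493,248 bytes
66,971,325,493,248 / 1,000,000,000 = 66,971.33 GB

66,971.33 GB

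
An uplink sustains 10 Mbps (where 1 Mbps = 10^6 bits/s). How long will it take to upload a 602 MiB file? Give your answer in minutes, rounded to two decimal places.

602 MiB = 631,242,752 bytes = 5,049,942,016 bits
10 Mbps = 10,000,000 bits/s
time = 5,049,942,016 / 10,000,000 = 504.994 s
504.994 s / 60 = 8.42 minutes

8.42 minutes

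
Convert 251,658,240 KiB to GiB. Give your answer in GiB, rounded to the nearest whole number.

240 GiB

251,658,240 KiB × 1,024 bytes/KiB = 257,698,037,760 bytes
1 GiB = 1,073,741,824 bytes
257,698,037,760 / 1,073,741,824 = 240 GiB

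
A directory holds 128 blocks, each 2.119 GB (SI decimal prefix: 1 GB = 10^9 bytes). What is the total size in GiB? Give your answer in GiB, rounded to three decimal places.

252.604 GiB

Total = 128 × 2.119 GB = 271.232 GB
= 271.232 × 1,000,000,000 bytes = 271,232,000,000 bytes
1 GiB = 1,073,741,824 bytes
271,232,000,000 / 1,073,741,824 = 252.604 GiB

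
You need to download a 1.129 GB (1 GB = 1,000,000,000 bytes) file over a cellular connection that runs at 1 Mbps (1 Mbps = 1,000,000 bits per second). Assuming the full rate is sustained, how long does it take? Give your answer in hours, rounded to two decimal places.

1.129 GB = 1,129,000,000 bytes = 9,032,000,000 bits
1 Mbps = 1,000,000 bits/s
time = 9,032,000,000 / 1,000,000 = 9,032.0000 s
9,032.0000 s / 3600 = 2.51 hours

2.51 hours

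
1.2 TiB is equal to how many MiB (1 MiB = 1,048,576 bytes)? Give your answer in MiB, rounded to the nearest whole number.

1.2 TiB = 1.2 × 2^40 bytes = 1,319,413,953,331.2 bytes
1 MiB = 1,048,576 bytes
1,319,413,953,331.2 / 1,048,576 = 1,258,291 MiB

1,258,291 MiB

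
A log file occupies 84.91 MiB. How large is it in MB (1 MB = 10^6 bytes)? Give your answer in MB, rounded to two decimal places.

84.91 MiB × 1,048,576 bytes/MiB = 89,034,588.16 bytes
1 MB = 1,000,000 bytes
89,034,588.16 / 1,000,000 = 89.03 MB

89.03 MB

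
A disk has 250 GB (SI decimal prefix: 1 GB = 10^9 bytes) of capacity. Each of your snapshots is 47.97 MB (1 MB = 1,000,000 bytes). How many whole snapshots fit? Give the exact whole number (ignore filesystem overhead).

5,211

Capacity: 250 GB = 250,000,000,000 bytes
Per item: 47.97 MB = 47,970,000 bytes
⌊250,000,000,000 / 47,970,000⌋ = 5,211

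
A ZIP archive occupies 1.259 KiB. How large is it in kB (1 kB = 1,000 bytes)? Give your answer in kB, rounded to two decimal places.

1.29 kB

1.259 KiB = 1.259 × 2^10 bytes = 1,289.216 bytes
1 kB = 1,000 bytes
1,289.216 / 1,000 = 1.29 kB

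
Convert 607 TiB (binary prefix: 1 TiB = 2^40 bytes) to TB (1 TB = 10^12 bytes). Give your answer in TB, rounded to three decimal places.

607 TiB = 607 × 2^40 bytes = 667,403,558,060,032 bytes
1 TB = 1,000,000,000,000 bytes
667,403,558,060,032 / 1,000,000,000,000 = 667.404 TB

667.404 TB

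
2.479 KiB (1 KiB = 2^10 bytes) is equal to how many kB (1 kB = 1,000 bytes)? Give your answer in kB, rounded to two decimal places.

2.479 KiB = 2.479 × 2^10 bytes = 2,538.496 bytes
1 kB = 1,000 bytes
2,538.496 / 1,000 = 2.54 kB

2.54 kB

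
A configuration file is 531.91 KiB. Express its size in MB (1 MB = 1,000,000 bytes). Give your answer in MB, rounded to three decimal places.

0.545 MB

531.91 KiB = 531.91 × 2^10 bytes = 544,675.84 bytes
1 MB = 1,000,000 bytes
544,675.84 / 1,000,000 = 0.545 MB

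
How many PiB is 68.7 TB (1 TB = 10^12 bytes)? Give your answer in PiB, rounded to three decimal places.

68.7 TB = 68.7 × 10^12 bytes = 68,700,000,000,000 bytes
1 PiB = 2^50 bytes = 1,125,899,906,842,624 bytes
68,700,000,000,000 / 1,125,899,906,842,624 = 0.061 PiB

0.061 PiB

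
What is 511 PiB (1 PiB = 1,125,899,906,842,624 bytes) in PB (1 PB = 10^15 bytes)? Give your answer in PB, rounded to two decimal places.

575.33 PB

511 PiB = 511 × 2^50 bytes = 575,334,852,396,580,864 bytes
1 PB = 10^15 bytes = 1,000,000,000,000,000 bytes
575,334,852,396,580,864 / 1,000,000,000,000,000 = 575.33 PB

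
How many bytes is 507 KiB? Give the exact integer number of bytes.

519,168 bytes

507 × 1,024 = 519,168 bytes  (1 KiB = 2^10 bytes)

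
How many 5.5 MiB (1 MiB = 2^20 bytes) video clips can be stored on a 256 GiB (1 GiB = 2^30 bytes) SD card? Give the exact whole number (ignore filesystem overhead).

47,662

Capacity: 256 GiB = 274,877,906,944 bytes
Per item: 5.5 MiB = 5,767,168 bytes
⌊274,877,906,944 / 5,767,168⌋ = 47,662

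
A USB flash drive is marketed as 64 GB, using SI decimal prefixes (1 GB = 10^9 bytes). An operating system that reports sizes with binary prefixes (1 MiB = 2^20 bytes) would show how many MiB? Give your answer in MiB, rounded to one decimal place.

61,035.2 MiB

64 GB × 1,000,000,000 bytes/GB = 64,000,000,000 bytes
1 MiB = 1,048,576 bytes
64,000,000,000 / 1,048,576 = 61,035.2 MiB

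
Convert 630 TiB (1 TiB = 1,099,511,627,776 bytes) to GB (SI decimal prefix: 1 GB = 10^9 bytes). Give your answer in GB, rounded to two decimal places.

692,692.33 GB

630 TiB = 630 × 2^40 bytes = 692,692,325,498,880 bytes
1 GB = 10^9 bytes = 1,000,000,000 bytes
692,692,325,498,880 / 1,000,000,000 = 692,692.33 GB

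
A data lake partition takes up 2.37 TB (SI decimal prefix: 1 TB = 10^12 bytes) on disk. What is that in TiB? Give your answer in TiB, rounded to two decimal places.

2.16 TiB

2.37 TB = 2.37 × 10^12 bytes = 2,370,000,000,000 bytes
1 TiB = 2^40 bytes = 1,099,511,627,776 bytes
2,370,000,000,000 / 1,099,511,627,776 = 2.16 TiB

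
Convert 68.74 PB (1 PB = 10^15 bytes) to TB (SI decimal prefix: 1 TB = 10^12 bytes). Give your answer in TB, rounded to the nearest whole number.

68.74 PB = 68.74 × 10^15 bytes = 68,740,000,000,000,000 bytes
1 TB = 1,000,000,000,000 bytes
68,740,000,000,000,000 / 1,000,000,000,000 = 68,740 TB

68,740 TB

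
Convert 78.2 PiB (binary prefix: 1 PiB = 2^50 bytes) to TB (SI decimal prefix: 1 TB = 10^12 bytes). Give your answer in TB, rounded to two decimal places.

88,045.37 TB

78.2 PiB × 1,125,899,906,842,624 bytes/PiB = 88,045,372,715,093,196.8 bytes
1 TB = 10^12 bytes = 1,000,000,000,000 bytes
88,045,372,715,093,196.8 / 1,000,000,000,000 = 88,045.37 TB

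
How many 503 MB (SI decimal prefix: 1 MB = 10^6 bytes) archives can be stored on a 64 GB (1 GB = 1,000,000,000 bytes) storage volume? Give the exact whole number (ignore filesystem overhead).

127

Capacity: 64 GB = 64,000,000,000 bytes
Per item: 503 MB = 503,000,000 bytes
⌊64,000,000,000 / 503,000,000⌋ = 127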